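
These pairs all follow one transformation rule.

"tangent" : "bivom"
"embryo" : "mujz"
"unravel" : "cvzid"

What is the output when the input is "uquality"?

cycitq

In each case the input is transformed by: delete the last 2 characters, then shift every letter 8 places forward in the alphabet (wrapping around).
Working it through for "uquality": intermediate "uquali", final "cycitq".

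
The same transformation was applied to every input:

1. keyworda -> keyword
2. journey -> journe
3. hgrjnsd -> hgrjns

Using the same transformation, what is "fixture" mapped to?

Looking at the pairs, the operation is to delete the last character.
Applying that to "fixture" gives "fixtur".

fixtur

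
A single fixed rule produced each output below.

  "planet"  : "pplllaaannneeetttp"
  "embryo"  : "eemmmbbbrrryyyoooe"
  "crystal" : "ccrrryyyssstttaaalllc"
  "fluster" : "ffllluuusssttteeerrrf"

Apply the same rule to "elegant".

eellleeegggaaannnttte

In each case the input is transformed by: repeat every character 3 times, then move the first character to the end.
For "elegant" the result is "eellleeegggaaannnttte".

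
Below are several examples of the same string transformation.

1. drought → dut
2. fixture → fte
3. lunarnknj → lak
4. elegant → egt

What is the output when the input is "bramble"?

bme

Looking at the pairs, the operation is to keep one character in every 3, starting at position 1 (positions 1st, 4th, 7th, ...).
Doing the same to "bramble": "bme".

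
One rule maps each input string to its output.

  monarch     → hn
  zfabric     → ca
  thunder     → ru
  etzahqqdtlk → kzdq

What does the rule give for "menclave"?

enl

In each case the input is transformed by: take characters alternately from the front and the back (1st, last, 2nd, 2nd-last, ...), then keep one character in every 3, starting at position 2 (positions 2nd, 5th, 8th, ...).
Starting from "menclave": after the first operation, "meevnacl"; after the second, "enl".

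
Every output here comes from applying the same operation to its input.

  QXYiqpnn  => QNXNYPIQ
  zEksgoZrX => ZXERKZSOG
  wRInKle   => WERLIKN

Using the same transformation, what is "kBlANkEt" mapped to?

KTBELKAN

What's happening: take characters alternately from the front and the back (1st, last, 2nd, 2nd-last, ...), then convert every letter to uppercase.
On "kBlANkEt": the first step gives "ktBElkAN", and the second then gives "KTBELKAN".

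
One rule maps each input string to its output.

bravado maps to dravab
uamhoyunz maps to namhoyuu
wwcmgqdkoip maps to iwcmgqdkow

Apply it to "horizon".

oorizh

The transformation: delete the last character, then swap the first and last characters.
On "horizon": the first step gives "horizo", and the second then gives "oorizh".
(Check on "uamhoyunz": → "uamhoyun" → "namhoyuu" ✓)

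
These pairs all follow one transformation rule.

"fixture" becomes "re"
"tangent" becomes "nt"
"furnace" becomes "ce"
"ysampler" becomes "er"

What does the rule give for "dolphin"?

Looking at the pairs, the operation is to keep only the last 2 characters.
"dolphin" → "in".

in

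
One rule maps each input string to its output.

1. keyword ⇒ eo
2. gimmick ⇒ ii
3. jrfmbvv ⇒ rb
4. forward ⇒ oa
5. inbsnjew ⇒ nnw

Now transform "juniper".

up

Each output is the input with this applied: keep one character in every 3, starting at position 2 (positions 2nd, 5th, 8th, ...).
Applying that to "juniper" gives "up".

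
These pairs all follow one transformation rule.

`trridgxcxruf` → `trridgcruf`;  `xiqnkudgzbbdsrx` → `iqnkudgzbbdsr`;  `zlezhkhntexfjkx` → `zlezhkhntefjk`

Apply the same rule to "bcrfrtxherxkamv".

Looking at the pairs, the operation is to remove every "x".
"bcrfrtxherxkamv" → "bcrfrtherkamv".

bcrfrtherkamv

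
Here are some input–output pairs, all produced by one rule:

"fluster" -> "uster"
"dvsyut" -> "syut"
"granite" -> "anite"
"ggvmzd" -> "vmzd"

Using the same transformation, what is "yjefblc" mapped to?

efblc

Looking at the pairs, the operation is to delete the first 2 characters.
For "yjefblc" the result is "efblc".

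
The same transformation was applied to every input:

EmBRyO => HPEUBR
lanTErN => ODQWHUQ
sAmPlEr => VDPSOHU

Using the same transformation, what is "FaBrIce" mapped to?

IDEULFH

Looking at the pairs, the operation is to shift every letter 3 places forward in the alphabet (wrapping around), then convert every letter to uppercase.
For "FaBrIce", step one produces "IdEuLfh"; step two turns that into "IDEULFH".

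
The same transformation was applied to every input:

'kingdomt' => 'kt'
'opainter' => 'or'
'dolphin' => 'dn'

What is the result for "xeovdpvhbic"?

Each output is the input with this applied: take characters alternately from the front and the back (1st, last, 2nd, 2nd-last, ...), then keep only the first 2 characters.
Doing the same to "xeovdpvhbic": "xc".
(Check on "opainter": → "orpeatin" → "or" ✓)

xc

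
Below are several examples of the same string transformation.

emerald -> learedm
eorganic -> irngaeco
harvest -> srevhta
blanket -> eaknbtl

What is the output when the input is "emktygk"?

gkytekm

In each case the input is transformed by: take characters alternately from the front and the back (1st, last, 2nd, 2nd-last, ...), then move the first 3 characters to the end (rotate left by 3).
For "emktygk", step one produces "ekmgkyt"; step two turns that into "gkytekm".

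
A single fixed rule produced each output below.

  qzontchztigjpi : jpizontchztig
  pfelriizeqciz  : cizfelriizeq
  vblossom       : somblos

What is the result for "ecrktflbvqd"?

Each output is the input with this applied: delete the first character, then move the last 3 characters to the front (rotate right by 3).
On "ecrktflbvqd": the first step gives "crktflbvqd", and the second then gives "vqdcrktflb".

vqdcrktflb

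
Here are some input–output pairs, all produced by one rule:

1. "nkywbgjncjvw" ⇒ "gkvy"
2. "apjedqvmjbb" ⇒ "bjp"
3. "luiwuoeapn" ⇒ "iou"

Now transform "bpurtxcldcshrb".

Each output is the input with this applied: sort the characters into alphabetical order, then keep one character in every 3, starting at position 3 (positions 3rd, 6th, 9th, ...).
"bpurtxcldcshrb" → "bbccdhlprrstux" → "chrt".

chrt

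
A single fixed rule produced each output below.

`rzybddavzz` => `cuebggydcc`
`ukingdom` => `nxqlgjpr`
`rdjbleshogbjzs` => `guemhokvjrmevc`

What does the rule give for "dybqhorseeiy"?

The rule is to swap each adjacent pair of characters (1↔2, 3↔4, ...), then shift every letter 3 places forward in the alphabet (wrapping around).
Applying both steps to "dybqhorseeiy": "ydqbohsreeyi", then "bgterkvuhhbl".

bgterkvuhhbl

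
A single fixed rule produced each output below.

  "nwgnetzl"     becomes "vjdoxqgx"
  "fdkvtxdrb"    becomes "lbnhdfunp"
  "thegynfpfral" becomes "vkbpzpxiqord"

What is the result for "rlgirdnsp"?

zcxnbsqvb

The rule is to reverse the string, then shift every letter 10 places forward in the alphabet (wrapping around).
On "rlgirdnsp": the first step gives "psndriglr", and the second then gives "zcxnbsqvb".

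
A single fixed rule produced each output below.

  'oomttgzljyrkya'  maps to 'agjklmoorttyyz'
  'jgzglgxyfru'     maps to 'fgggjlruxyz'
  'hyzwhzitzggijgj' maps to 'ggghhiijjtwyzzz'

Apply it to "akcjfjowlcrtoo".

What's happening: sort the characters into alphabetical order.
On "akcjfjowlcrtoo" that produces "accfjjklooortw".

accfjjklooortw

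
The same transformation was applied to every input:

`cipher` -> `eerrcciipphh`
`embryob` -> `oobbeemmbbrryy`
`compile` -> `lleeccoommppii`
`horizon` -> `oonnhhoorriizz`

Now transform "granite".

The pattern: move the last 2 characters to the front (rotate right by 2), then double every character.
Starting from "granite": after the first operation, "tegrani"; after the second, "tteeggrraannii".

tteeggrraannii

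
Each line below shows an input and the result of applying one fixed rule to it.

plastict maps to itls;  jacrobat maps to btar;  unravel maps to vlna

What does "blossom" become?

Rule — move the last 3 characters to the front (rotate right by 3), then keep every other character starting from the first (positions 1st, 3rd, 5th, ...).
Applying both steps to "blossom": "somblos", then "smls".
(Check on "unravel": → "velunra" → "vlna" ✓)

smls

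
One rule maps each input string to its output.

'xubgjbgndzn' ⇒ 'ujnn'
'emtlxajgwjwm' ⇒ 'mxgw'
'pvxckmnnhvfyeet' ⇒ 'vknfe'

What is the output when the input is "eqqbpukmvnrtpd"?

qpmrd

Rule — keep one character in every 3, starting at position 2 (positions 2nd, 5th, 8th, ...).
So "eqqbpukmvnrtpd" becomes "qpmrd".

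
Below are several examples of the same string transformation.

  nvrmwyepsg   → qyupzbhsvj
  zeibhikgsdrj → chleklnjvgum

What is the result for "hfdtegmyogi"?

kigwhjpbrjl

What's happening: shift every letter 3 places forward in the alphabet (wrapping around).
On "hfdtegmyogi" that produces "kigwhjpbrjl".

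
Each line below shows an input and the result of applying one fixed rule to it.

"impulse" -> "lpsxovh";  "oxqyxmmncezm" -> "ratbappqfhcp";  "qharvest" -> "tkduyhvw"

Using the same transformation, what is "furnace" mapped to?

Looking at the pairs, the operation is to shift every letter 3 places forward in the alphabet (wrapping around).
Applying that to "furnace" gives "ixuqdfh".

ixuqdfh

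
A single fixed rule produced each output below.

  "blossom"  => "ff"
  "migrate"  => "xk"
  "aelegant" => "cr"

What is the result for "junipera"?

The rule is to shift every letter 9 places backward in the alphabet (wrapping around), then keep one character in every 3, starting at position 3 (positions 3rd, 6th, 9th, ...).
On "junipera": the first step gives "alezgvir", and the second then gives "ev".
(Check on "aelegant": → "rvcvxrek" → "cr" ✓)

ev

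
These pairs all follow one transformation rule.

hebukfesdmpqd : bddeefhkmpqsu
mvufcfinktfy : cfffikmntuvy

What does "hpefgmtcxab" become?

Looking at the pairs, the operation is to sort the characters into alphabetical order.
"hpefgmtcxab" → "abcefghmptx".

abcefghmptx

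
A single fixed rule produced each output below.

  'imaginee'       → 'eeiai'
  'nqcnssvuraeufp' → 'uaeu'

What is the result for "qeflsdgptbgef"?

In each case the input is transformed by: move the last 2 characters to the front (rotate right by 2), then keep only the vowels.
On "qeflsdgptbgef": the first step gives "efqeflsdgptbg", and the second then gives "ee".

ee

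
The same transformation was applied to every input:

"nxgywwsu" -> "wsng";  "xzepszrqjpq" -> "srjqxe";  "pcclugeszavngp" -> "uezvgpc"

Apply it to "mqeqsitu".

stme

Rule — keep every other character starting from the first (positions 1st, 3rd, 5th, ...), then move the first 2 characters to the end (rotate left by 2).
Starting from "mqeqsitu": after the first operation, "mest"; after the second, "stme".
(Check on "pcclugeszavngp": → "pcuezvg" → "uezvgpc" ✓)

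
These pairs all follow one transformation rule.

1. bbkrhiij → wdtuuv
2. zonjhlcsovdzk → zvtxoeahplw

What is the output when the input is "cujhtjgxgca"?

What's happening: shift every letter 12 places forward in the alphabet (wrapping around), then delete the first 2 characters.
Working it through for "cujhtjgxgca": intermediate "ogvtfvsjsom", final "vtfvsjsom".

vtfvsjsom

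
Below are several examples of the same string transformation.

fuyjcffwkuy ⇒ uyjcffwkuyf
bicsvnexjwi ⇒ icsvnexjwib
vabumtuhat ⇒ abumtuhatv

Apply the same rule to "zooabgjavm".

Rule — move the first character to the end.
For "zooabgjavm" the result is "ooabgjavmz".

ooabgjavmz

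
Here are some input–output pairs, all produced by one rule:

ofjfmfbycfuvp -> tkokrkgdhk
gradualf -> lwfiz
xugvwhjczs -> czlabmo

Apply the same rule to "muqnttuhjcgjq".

Rule — delete the last 3 characters, then shift every letter 5 places forward in the alphabet (wrapping around).
Working it through for "muqnttuhjcgjq": intermediate "muqnttuhjc", final "rzvsyyzmoh".

rzvsyyzmoh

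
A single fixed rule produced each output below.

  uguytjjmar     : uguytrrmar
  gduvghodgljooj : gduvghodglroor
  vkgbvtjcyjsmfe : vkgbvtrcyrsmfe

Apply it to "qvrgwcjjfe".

qvrgwcrrfe

Each output is the input with this applied: replace every "j" with "r".
On "qvrgwcjjfe" that produces "qvrgwcrrfe".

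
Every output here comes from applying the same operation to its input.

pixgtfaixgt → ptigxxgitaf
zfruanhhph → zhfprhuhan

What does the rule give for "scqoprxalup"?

spcuqloapxr

In each case the input is transformed by: take characters alternately from the front and the back (1st, last, 2nd, 2nd-last, ...).
Doing the same to "scqoprxalup": "spcuqloapxr".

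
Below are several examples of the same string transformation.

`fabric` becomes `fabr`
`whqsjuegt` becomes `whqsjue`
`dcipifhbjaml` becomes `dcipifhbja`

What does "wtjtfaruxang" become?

wtjtfaruxa

The rule is to delete the last 2 characters.
So "wtjtfaruxang" becomes "wtjtfaruxa".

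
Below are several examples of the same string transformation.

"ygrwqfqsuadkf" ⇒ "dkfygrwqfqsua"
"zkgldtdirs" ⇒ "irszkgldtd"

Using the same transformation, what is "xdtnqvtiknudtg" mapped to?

The rule is to move the last 3 characters to the front (rotate right by 3).
So "xdtnqvtiknudtg" becomes "dtgxdtnqvtiknu".

dtgxdtnqvtiknu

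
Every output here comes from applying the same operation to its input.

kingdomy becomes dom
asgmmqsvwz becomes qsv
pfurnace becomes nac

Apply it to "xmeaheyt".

The pattern: swap the front and back halves of the string, then keep only the first 3 characters.
Doing the same to "xmeaheyt": "hey".

hey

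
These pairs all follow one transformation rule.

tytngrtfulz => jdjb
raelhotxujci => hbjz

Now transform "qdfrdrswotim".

Each output is the input with this applied: keep one character in every 3, starting at position 1 (positions 1st, 4th, 7th, ...), then shift every letter 10 places backward in the alphabet (wrapping around).
"qdfrdrswotim" → "qrst" → "ghij".

ghij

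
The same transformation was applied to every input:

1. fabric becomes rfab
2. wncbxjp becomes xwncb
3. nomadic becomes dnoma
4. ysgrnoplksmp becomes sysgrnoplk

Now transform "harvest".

eharv

Rule — delete the last 2 characters, then move the last character to the front.
For "harvest", step one produces "harve"; step two turns that into "eharv".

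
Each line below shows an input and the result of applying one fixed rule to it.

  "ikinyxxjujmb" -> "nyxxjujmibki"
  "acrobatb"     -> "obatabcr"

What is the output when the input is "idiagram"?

agraimdi

Rule — swap the first and last characters, then move the first 3 characters to the end (rotate left by 3).
Applying that to "idiagram" gives "agraimdi".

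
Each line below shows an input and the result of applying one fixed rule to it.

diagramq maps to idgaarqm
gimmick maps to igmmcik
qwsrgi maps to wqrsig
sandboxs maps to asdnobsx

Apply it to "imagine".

miganie

The rule is to swap each adjacent pair of characters (1↔2, 3↔4, ...).
On "imagine" that produces "miganie".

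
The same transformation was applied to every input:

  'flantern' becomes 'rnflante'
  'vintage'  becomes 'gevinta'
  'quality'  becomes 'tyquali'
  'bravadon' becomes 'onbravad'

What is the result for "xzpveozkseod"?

The pattern: move the last 2 characters to the front (rotate right by 2).
On "xzpveozkseod" that produces "odxzpveozkse".

odxzpveozkse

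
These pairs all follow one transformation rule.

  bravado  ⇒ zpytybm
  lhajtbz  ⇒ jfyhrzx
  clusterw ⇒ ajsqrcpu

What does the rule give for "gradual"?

The rule is to shift every letter 2 places backward in the alphabet (wrapping around).
So "gradual" becomes "epybsyj".

epybsyj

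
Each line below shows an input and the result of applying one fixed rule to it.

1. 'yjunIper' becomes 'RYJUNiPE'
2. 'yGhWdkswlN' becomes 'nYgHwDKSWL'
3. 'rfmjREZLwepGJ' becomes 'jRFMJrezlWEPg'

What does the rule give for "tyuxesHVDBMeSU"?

uTYUXEShvdbmEs

The rule is to move the last character to the front, then flip the case of every letter.
On "tyuxesHVDBMeSU": the first step gives "UtyuxesHVDBMeS", and the second then gives "uTYUXEShvdbmEs".
(Check on "rfmjREZLwepGJ": → "JrfmjREZLwepG" → "jRFMJrezlWEPg" ✓)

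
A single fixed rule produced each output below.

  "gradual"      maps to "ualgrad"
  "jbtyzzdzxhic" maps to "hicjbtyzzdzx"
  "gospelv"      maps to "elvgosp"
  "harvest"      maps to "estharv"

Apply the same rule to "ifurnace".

aceifurn

The transformation: move the last 3 characters to the front (rotate right by 3).
For "ifurnace" the result is "aceifurn".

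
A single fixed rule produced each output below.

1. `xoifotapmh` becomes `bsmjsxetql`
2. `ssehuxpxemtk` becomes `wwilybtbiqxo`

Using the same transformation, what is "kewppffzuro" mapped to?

oiattjjdyvs

What's happening: shift every letter 4 places forward in the alphabet (wrapping around).
On "kewppffzuro" that produces "oiattjjdyvs".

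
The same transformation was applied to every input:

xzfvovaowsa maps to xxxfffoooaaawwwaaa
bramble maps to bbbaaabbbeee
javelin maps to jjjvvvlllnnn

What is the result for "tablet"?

Looking at the pairs, the operation is to keep every other character starting from the first (positions 1st, 3rd, 5th, ...), then repeat every character 3 times.
Starting from "tablet": after the first operation, "tbe"; after the second, "tttbbbeee".

tttbbbeee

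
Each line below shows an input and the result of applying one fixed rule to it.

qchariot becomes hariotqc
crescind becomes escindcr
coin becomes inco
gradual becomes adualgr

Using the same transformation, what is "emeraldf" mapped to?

eraldfem

What's happening: move the first 2 characters to the end (rotate left by 2).
"emeraldf" → "eraldfem".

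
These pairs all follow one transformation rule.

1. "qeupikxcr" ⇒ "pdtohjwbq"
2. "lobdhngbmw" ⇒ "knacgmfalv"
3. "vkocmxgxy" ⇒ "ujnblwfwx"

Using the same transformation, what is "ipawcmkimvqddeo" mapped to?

hozvbljhlupccdn

What's happening: shift every letter 1 place backward in the alphabet (wrapping around).
Applying that to "ipawcmkimvqddeo" gives "hozvbljhlupccdn".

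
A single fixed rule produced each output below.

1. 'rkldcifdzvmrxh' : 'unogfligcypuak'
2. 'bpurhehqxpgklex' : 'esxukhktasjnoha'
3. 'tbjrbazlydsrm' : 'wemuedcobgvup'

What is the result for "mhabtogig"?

pkdewrjlj

Looking at the pairs, the operation is to shift every letter 3 places forward in the alphabet (wrapping around).
Doing the same to "mhabtogig": "pkdewrjlj".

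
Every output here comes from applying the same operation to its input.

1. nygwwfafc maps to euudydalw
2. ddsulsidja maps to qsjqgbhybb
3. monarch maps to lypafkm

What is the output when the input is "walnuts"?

jlsrquy

The rule is to shift every letter 2 places backward in the alphabet (wrapping around), then move the first 2 characters to the end (rotate left by 2).
Starting from "walnuts": after the first operation, "uyjlsrq"; after the second, "jlsrquy".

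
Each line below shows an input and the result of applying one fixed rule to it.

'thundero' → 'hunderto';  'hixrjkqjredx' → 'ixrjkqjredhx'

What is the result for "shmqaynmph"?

The rule is to swap the first and last characters, then move the first character to the end.
Working it through for "shmqaynmph": intermediate "hhmqaynmps", final "hmqaynmpsh".

hmqaynmpsh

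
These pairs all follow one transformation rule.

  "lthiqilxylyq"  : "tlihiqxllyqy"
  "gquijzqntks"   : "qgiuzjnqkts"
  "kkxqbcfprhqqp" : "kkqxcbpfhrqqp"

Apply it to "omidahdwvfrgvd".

modihawdfvgrdv

Looking at the pairs, the operation is to swap each adjacent pair of characters (1↔2, 3↔4, ...).
So "omidahdwvfrgvd" becomes "modihawdfvgrdv".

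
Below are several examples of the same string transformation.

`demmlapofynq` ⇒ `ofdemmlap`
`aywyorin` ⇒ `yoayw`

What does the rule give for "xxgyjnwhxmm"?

whxxgyjn

What's happening: delete the last 3 characters, then move the last 2 characters to the front (rotate right by 2).
Working it through for "xxgyjnwhxmm": intermediate "xxgyjnwh", final "whxxgyjn".
(Check on "demmlapofynq": → "demmlapof" → "ofdemmlap" ✓)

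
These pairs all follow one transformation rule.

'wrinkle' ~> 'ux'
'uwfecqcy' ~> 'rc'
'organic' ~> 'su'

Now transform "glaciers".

mq

The transformation: shift every letter 12 places forward in the alphabet (wrapping around), then keep one character in every 3, starting at position 3 (positions 3rd, 6th, 9th, ...).
For "glaciers", step one produces "sxmouqde"; step two turns that into "mq".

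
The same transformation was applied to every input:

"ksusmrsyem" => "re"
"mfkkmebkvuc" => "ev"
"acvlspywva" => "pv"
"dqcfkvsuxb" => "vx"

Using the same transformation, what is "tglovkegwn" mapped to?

kw

In each case the input is transformed by: keep one character in every 3, starting at position 3 (positions 3rd, 6th, 9th, ...), then delete the first character.
Starting from "tglovkegwn": after the first operation, "lkw"; after the second, "kw".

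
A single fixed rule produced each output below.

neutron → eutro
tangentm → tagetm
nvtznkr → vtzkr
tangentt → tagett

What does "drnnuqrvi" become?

Looking at the pairs, the operation is to remove every "n".
For "drnnuqrvi" the result is "druqrvi".

druqrvi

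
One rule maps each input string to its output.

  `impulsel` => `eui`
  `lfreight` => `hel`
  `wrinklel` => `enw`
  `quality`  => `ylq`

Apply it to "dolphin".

npd

The rule is to keep one character in every 3, starting at position 1 (positions 1st, 4th, 7th, ...), then reverse the string.
"dolphin" → "dpn" → "npd".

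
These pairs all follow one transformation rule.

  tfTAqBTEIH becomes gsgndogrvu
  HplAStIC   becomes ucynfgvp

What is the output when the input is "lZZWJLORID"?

ymmjwybevq

Each output is the input with this applied: shift every letter 13 places forward in the alphabet (wrapping around) — i.e. ROT13, then convert every letter to lowercase.
Applying both steps to "lZZWJLORID": "yMMJWYBEVQ", then "ymmjwybevq".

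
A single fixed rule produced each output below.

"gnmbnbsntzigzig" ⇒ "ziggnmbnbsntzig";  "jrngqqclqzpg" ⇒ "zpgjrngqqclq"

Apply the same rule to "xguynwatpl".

The pattern: move the last 3 characters to the front (rotate right by 3).
"xguynwatpl" → "tplxguynwa".

tplxguynwa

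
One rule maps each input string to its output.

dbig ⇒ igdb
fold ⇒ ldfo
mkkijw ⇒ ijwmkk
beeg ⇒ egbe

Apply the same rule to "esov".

oves

What's happening: swap the front and back halves of the string.
"esov" → "oves".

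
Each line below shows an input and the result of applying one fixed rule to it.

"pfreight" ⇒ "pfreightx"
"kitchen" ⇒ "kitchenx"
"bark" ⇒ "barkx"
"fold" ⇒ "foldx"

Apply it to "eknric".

eknricx

In each case the input is transformed by: append "x".
"eknric" → "eknricx".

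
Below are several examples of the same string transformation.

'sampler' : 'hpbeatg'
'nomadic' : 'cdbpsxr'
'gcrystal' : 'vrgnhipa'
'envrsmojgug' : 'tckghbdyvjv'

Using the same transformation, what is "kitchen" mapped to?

zxirwtc

What's happening: shift every letter 11 places backward in the alphabet (wrapping around).
For "kitchen" the result is "zxirwtc".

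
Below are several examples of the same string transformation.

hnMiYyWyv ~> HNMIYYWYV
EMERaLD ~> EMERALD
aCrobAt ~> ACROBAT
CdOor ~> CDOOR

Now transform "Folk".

The transformation: convert every letter to uppercase.
"Folk" → "FOLK".

FOLK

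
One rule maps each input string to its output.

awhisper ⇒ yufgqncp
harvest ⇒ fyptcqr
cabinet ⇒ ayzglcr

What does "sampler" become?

qyknjcp

The transformation: shift every letter 2 places backward in the alphabet (wrapping around).
Applying that to "sampler" gives "qyknjcp".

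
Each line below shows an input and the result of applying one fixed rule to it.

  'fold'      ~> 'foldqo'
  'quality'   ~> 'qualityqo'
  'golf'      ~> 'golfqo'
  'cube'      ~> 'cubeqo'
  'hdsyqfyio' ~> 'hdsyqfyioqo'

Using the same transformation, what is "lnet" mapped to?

What's happening: append "qo".
On "lnet" that produces "lnetqo".

lnetqo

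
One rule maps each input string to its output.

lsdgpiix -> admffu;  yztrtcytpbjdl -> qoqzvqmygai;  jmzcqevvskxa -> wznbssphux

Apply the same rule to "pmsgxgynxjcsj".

pdudvkugzpg

Rule — shift every letter 3 places backward in the alphabet (wrapping around), then delete the first 2 characters.
Working it through for "pmsgxgynxjcsj": intermediate "mjpdudvkugzpg", final "pdudvkugzpg".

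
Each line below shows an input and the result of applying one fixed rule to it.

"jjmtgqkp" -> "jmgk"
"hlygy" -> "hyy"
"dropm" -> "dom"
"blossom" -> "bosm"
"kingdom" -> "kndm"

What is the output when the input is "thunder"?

The transformation: keep every other character starting from the first (positions 1st, 3rd, 5th, ...).
On "thunder" that produces "tudr".

tudr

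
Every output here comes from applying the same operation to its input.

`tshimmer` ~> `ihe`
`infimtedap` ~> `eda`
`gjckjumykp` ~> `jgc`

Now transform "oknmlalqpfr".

Looking at the pairs, the operation is to sort the characters into reverse alphabetical order, then keep only the last 3 characters.
Applying both steps to "oknmlalqpfr": "rqponmllkfa", then "kfa".

kfa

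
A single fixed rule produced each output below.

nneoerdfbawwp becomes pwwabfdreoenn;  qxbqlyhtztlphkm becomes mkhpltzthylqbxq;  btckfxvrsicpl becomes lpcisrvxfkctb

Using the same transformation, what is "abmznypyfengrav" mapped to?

vargnefypynzmba

Rule — reverse the string.
On "abmznypyfengrav" that produces "vargnefypynzmba".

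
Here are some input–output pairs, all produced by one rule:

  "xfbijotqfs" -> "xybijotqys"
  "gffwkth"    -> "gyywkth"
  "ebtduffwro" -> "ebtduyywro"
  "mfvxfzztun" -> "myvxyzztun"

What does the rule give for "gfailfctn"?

gyailyctn

In each case the input is transformed by: replace every "f" with "y".
Doing the same to "gfailfctn": "gyailyctn".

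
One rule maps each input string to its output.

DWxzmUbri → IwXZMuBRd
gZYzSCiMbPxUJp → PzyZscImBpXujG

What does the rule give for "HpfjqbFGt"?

TPFJQBfgh

In each case the input is transformed by: flip the case of every letter, then swap the first and last characters.
"HpfjqbFGt" → "hPFJQBfgT" → "TPFJQBfgh".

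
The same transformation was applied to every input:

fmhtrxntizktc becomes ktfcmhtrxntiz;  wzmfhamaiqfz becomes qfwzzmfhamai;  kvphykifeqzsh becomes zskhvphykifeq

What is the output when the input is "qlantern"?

erqnlant

Each output is the input with this applied: swap the first and last characters, then move the last 3 characters to the front (rotate right by 3).
On "qlantern": the first step gives "nlanterq", and the second then gives "erqnlant".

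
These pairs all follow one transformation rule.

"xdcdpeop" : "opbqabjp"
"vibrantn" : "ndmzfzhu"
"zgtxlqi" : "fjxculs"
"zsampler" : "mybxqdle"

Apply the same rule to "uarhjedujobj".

dtvqpgvanvgm

The rule is to shift every letter 12 places forward in the alphabet (wrapping around), then move the first 2 characters to the end (rotate left by 2).
For "uarhjedujobj", step one produces "gmdtvqpgvanv"; step two turns that into "dtvqpgvanvgm".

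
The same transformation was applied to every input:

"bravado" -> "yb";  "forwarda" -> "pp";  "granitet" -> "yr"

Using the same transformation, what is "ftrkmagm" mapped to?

py

The pattern: keep one character in every 3, starting at position 3 (positions 3rd, 6th, 9th, ...), then shift every letter 2 places backward in the alphabet (wrapping around).
"ftrkmagm" → "ra" → "py".
(Check on "granitet": → "at" → "yr" ✓)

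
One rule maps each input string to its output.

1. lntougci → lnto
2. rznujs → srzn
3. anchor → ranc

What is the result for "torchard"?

torc

The pattern: swap the front and back halves of the string, then keep only the last 4 characters.
Applying both steps to "torchard": "hardtorc", then "torc".
(Check on "anchor": → "horanc" → "ranc" ✓)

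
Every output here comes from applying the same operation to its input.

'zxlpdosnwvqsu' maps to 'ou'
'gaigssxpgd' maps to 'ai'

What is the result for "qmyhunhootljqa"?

In each case the input is transformed by: keep only the vowels.
Applying that to "qmyhunhootljqa" gives "uooa".

uooa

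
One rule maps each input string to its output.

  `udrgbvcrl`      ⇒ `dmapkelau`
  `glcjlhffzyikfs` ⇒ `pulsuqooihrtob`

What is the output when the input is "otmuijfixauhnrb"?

Rule — shift every letter 9 places forward in the alphabet (wrapping around).
Doing the same to "otmuijfixauhnrb": "xcvdrsorgjdqwak".

xcvdrsorgjdqwak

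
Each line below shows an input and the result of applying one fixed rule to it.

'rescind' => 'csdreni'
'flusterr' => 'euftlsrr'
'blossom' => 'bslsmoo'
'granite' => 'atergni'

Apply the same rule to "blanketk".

The pattern: sort the characters into alphabetical order, then take characters alternately from the front and the back (1st, last, 2nd, 2nd-last, ...).
On "blanketk" that produces "atbnelkk".

atbnelkk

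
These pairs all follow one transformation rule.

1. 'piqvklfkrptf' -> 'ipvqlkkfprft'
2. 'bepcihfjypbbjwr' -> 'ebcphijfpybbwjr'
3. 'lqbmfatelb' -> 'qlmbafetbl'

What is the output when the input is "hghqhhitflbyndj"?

The rule is to swap each adjacent pair of characters (1↔2, 3↔4, ...).
"hghqhhitflbyndj" → "ghqhhhtilfybdnj".

ghqhhhtilfybdnj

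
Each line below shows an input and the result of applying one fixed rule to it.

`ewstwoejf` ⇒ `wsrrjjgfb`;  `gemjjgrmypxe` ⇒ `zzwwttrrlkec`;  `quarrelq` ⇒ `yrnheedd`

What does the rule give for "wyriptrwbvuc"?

What's happening: shift every letter 13 places forward in the alphabet (wrapping around) — i.e. ROT13, then sort the characters into reverse alphabetical order.
On "wyriptrwbvuc" that produces "vpoljjihgeec".
(Check on "ewstwoejf": → "rjfgjbrws" → "wsrrjjgfb" ✓)

vpoljjihgeec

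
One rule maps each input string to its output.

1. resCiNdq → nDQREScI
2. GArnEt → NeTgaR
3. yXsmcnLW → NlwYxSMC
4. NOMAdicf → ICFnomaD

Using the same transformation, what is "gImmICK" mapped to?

ickGiMM

Rule — move the last 3 characters to the front (rotate right by 3), then flip the case of every letter.
Starting from "gImmICK": after the first operation, "ICKgImm"; after the second, "ickGiMM".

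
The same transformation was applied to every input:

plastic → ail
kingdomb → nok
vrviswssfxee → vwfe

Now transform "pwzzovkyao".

zvaw

In each case the input is transformed by: move the first 2 characters to the end (rotate left by 2), then keep one character in every 3, starting at position 1 (positions 1st, 4th, 7th, ...).
"pwzzovkyao" → "zzovkyaopw" → "zvaw".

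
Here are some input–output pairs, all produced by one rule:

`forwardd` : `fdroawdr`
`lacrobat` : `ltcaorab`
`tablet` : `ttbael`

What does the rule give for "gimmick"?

gkmiimc

The rule is to move the last character to the front, then swap each adjacent pair of characters (1↔2, 3↔4, ...).
Applying that to "gimmick" gives "gkmiimc".
(Check on "forwardd": → "dforward" → "fdroawdr" ✓)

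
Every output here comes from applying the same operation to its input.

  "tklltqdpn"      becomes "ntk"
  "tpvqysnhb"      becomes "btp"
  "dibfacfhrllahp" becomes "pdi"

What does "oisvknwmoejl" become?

loi

The transformation: move the last character to the front, then keep only the first 3 characters.
For "oisvknwmoejl", step one produces "loisvknwmoej"; step two turns that into "loi".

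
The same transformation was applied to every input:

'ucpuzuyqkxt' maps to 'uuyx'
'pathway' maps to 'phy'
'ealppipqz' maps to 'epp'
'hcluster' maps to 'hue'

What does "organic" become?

Each output is the input with this applied: keep one character in every 3, starting at position 1 (positions 1st, 4th, 7th, ...).
Doing the same to "organic": "oac".

oac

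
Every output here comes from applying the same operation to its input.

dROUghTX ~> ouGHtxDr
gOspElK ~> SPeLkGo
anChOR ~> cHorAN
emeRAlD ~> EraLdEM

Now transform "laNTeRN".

ntErnLA

The rule is to flip the case of every letter, then move the first 2 characters to the end (rotate left by 2).
Applying both steps to "laNTeRN": "LAntErn", then "ntErnLA".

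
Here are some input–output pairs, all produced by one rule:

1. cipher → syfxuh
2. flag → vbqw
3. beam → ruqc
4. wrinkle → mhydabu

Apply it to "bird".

ryht

In each case the input is transformed by: shift every letter 10 places backward in the alphabet (wrapping around).
Doing the same to "bird": "ryht".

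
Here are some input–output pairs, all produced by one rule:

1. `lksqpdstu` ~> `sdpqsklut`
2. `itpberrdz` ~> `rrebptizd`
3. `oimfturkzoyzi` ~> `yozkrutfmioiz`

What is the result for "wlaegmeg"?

What's happening: move the last 2 characters to the front (rotate right by 2), then reverse the string.
Working it through for "wlaegmeg": intermediate "egwlaegm", final "mgealwge".

mgealwge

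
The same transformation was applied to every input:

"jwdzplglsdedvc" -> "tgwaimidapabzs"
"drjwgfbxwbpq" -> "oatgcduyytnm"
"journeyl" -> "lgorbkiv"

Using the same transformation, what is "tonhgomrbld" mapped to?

lqekldojiya

The pattern: swap each adjacent pair of characters (1↔2, 3↔4, ...), then shift every letter 3 places backward in the alphabet (wrapping around).
On "tonhgomrbld": the first step gives "othnogrmlbd", and the second then gives "lqekldojiya".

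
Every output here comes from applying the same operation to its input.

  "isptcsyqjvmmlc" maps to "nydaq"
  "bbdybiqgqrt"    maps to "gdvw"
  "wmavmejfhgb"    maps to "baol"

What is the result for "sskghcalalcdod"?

xlfqt

Each output is the input with this applied: shift every letter 5 places forward in the alphabet (wrapping around), then keep one character in every 3, starting at position 1 (positions 1st, 4th, 7th, ...).
Applying both steps to "sskghcalalcdod": "xxplmhfqfqhiti", then "xlfqt".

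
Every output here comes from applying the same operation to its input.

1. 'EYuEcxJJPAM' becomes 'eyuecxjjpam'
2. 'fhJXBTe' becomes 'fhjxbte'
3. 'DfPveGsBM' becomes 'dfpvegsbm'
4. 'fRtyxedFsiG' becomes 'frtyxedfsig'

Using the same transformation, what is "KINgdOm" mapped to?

kingdom

What's happening: convert every letter to lowercase.
On "KINgdOm" that produces "kingdom".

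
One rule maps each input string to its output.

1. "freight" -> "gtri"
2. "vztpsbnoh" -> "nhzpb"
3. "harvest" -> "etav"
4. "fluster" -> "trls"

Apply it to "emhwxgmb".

The transformation: move the last 3 characters to the front (rotate right by 3), then keep every other character starting from the first (positions 1st, 3rd, 5th, ...).
Starting from "emhwxgmb": after the first operation, "gmbemhwx"; after the second, "gbmw".

gbmw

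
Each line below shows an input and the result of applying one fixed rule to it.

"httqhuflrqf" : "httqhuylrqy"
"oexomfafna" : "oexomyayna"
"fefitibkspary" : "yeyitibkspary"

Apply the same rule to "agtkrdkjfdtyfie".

agtkrdkjydtyyie

The transformation: replace every "f" with "y".
Doing the same to "agtkrdkjfdtyfie": "agtkrdkjydtyyie".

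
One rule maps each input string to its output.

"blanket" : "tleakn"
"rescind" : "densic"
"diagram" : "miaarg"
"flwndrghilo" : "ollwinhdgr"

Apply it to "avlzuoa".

avoluz

Each output is the input with this applied: take characters alternately from the front and the back (1st, last, 2nd, 2nd-last, ...), then delete the first character.
"avlzuoa" → "aavoluz" → "avoluz".
(Check on "diagram": → "dmiaarg" → "miaarg" ✓)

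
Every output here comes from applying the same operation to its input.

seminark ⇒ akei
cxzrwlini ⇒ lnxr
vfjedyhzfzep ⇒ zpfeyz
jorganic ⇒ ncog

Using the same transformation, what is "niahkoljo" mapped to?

ojih

The rule is to keep every other character starting from the second (positions 2nd, 4th, 6th, ...), then move the last 2 characters to the front (rotate right by 2).
Starting from "niahkoljo": after the first operation, "ihoj"; after the second, "ojih".
(Check on "jorganic": → "ognc" → "ncog" ✓)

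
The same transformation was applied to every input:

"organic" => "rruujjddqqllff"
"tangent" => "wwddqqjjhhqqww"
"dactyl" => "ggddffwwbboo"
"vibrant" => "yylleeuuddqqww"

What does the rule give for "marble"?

Each output is the input with this applied: double every character, then shift every letter 3 places forward in the alphabet (wrapping around).
"marble" → "mmaarrbbllee" → "ppdduueeoohh".

ppdduueeoohh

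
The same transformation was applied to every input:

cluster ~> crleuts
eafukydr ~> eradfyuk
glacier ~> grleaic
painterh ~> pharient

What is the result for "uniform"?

The transformation: take characters alternately from the front and the back (1st, last, 2nd, 2nd-last, ...).
Doing the same to "uniform": "umnriof".

umnriof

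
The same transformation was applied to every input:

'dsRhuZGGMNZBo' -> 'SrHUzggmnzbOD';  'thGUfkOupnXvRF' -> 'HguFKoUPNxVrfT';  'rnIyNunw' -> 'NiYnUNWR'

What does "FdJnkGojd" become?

The rule is to flip the case of every letter, then move the first character to the end.
On "FdJnkGojd" that produces "DjNKgOJDf".

DjNKgOJDf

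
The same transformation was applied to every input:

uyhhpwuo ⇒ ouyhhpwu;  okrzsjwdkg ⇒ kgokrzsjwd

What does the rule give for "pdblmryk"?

The transformation: move the first 3 characters to the end (rotate left by 3), then swap the front and back halves of the string.
"pdblmryk" → "lmrykpdb" → "kpdblmry".

kpdblmry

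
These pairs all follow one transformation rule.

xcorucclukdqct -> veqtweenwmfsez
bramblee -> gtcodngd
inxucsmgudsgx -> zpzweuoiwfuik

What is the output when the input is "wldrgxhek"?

mnftizjgy

In each case the input is transformed by: shift every letter 2 places forward in the alphabet (wrapping around), then swap the first and last characters.
Applying both steps to "wldrgxhek": "ynftizjgm", then "mnftizjgy".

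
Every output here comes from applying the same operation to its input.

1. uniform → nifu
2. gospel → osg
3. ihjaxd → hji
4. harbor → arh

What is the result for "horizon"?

orih

Rule — delete the last 3 characters, then move the first character to the end.
For "horizon", step one produces "hori"; step two turns that into "orih".
(Check on "gospel": → "gos" → "osg" ✓)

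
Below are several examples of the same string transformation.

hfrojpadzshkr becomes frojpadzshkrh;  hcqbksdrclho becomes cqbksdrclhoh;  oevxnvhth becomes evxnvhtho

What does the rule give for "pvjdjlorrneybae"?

vjdjlorrneybaep

The pattern: move the first character to the end.
"pvjdjlorrneybae" → "vjdjlorrneybaep".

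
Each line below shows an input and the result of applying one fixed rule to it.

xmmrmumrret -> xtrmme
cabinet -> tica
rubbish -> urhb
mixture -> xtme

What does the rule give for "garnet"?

tne

The transformation: sort the characters into reverse alphabetical order, then keep every other character starting from the first (positions 1st, 3rd, 5th, ...).
Working it through for "garnet": intermediate "trngea", final "tne".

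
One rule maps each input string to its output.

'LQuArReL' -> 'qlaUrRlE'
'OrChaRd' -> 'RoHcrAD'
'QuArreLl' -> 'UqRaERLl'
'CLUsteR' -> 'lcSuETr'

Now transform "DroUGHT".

RduOhgt

The pattern: flip the case of every letter, then swap each adjacent pair of characters (1↔2, 3↔4, ...).
Applying both steps to "DroUGHT": "dROught", then "RduOhgt".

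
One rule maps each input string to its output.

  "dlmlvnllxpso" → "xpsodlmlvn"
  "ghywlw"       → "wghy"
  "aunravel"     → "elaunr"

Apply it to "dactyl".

The transformation: swap the front and back halves of the string, then delete the first 2 characters.
On "dactyl": the first step gives "tyldac", and the second then gives "ldac".

ldac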